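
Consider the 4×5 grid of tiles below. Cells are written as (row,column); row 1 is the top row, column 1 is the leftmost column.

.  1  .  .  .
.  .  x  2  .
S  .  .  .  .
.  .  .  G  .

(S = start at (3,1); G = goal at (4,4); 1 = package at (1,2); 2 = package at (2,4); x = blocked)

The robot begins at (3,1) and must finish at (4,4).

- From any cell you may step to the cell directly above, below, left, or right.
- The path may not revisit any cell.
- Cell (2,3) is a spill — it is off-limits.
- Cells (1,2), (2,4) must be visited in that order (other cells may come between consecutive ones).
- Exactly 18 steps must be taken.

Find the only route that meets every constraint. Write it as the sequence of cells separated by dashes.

The waypoints must appear in the order (1,2), (2,4), with no cell reused.
Route from (3,1): down 1 to (4,1), right 2 to (4,3), up 1 to (3,3), left 1 to (3,2), up 1 to (2,2), left 1 to (2,1), up 1 to (1,1), right 4 to (1,5), down 1 to (2,5), left 1 to (2,4), down 1 to (3,4), right 1 to (3,5), down 1 to (4,5), left 1 to (4,4) — 18 moves in all.
Check: order respected (1 at step 9, 2 at step 14); 18 moves as required.

(3,1) - (4,1) - (4,2) - (4,3) - (3,3) - (3,2) - (2,2) - (2,1) - (1,1) - (1,2) - (1,3) - (1,4) - (1,5) - (2,5) - (2,4) - (3,4) - (3,5) - (4,5) - (4,4)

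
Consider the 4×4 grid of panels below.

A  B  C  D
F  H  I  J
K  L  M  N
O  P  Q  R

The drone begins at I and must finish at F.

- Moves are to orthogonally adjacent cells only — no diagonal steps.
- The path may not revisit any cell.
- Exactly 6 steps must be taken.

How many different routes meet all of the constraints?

Need simple routes of exactly 6 moves from I to F (Manhattan distance 2, so 2 moves are spent on a detour and 2 undoing it).
Branch systematically from the start, pruning whenever the remaining move budget drops below the Manhattan distance to F or differs from it in parity. Grouping the completions by first move — via C: 1; via M: 5; via H: 1; via J: 4 — and summing: 1 + 5 + 1 + 4 = 11.
That gives 11 routes.

11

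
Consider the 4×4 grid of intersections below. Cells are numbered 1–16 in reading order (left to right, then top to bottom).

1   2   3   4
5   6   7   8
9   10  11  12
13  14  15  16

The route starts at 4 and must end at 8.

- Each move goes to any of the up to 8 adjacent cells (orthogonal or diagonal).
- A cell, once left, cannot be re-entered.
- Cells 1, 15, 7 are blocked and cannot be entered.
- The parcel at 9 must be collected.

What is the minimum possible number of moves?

Any route passes through 9 somewhere between 4 and 8. Summing Chebyshev distances along the two legs (4 → 9 → 8) gives a lower bound of 3 + 3 = 6 moves.
A route of 6 moves achieves this: 4 → 3 → 6 → 9 → 10 → 11 → 8.
Since 6 matches the lower bound, it is optimal.

6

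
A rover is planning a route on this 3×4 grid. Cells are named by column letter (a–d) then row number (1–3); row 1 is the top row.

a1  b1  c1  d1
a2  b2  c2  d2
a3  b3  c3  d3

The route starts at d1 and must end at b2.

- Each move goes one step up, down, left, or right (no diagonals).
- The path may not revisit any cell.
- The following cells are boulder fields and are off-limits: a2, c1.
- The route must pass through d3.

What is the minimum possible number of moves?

Any route passes through d3 somewhere between d1 and b2. Summing Manhattan distances along the two legs (d1 → d3 → b2) gives a lower bound of 2 + 3 = 5 moves.
A route of 5 moves achieves this: d1 → d2 → d3 → c3 → c2 → b2.
Since 5 matches the lower bound, it is optimal.

5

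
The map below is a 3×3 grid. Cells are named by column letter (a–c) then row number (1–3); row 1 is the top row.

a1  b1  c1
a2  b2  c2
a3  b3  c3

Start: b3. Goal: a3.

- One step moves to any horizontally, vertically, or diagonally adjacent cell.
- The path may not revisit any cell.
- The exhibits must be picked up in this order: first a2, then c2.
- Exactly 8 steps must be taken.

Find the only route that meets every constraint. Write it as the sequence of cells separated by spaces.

The waypoints must appear in the order a2, c2, with no cell reused.
Route from b3: up-left 1 to a2, up 1 to a1, right 2 to c1, down 2 to c3, up-left 1 to b2, down-left 1 to a3 — 8 moves in all.
Check: order respected (a2 at step 1, c2 at step 5); 8 moves as required.

b3 a2 a1 b1 c1 c2 c3 b2 a3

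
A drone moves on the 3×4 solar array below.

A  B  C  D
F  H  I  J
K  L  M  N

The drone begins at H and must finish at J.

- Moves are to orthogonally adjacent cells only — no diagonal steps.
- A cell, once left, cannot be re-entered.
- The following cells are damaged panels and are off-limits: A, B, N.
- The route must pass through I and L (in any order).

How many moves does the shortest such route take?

Any route passes through I and L in some order between H and J. Summing Manhattan distances along each leg and taking the cheapest ordering (H → L → I → J) gives a lower bound of 1 + 2 + 1 = 4 moves.
A route of 4 moves achieves this: H → L → M → I → J.
Since 4 matches the lower bound, it is optimal.

4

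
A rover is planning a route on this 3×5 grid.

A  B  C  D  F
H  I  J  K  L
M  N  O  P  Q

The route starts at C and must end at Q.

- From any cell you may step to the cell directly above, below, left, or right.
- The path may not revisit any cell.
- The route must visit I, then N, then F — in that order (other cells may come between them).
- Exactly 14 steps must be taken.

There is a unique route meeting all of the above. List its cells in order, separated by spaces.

The waypoints must appear in the order I, N, F, with no cell reused.
Route from C: down 1 to J, left 1 to I, up 1 to B, left 1 to A, down 2 to M, right 3 to P, up 2 to D, right 1 to F, down 2 to Q — 14 moves in all.
Check: order respected (I at step 2, N at step 7, F at step 12); 14 moves as required.

C J I B A H M N O P K D F L Q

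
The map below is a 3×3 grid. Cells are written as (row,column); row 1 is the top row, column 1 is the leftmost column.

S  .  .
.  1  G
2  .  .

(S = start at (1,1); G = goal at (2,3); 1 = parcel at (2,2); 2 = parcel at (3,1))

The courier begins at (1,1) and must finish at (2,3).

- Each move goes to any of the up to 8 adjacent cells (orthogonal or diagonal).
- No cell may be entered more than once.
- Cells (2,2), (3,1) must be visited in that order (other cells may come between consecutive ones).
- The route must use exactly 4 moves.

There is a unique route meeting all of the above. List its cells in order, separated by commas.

The waypoints must appear in the order (2,2), (3,1), with no cell reused.
Route from (1,1): down-right 1 to (2,2), down-left 1 to (3,1), right 1 to (3,2), up-right 1 to (2,3) — 4 moves in all.
Check: order respected (1 at step 1, 2 at step 2); 4 moves as required.

(1,1), (2,2), (3,1), (3,2), (2,3)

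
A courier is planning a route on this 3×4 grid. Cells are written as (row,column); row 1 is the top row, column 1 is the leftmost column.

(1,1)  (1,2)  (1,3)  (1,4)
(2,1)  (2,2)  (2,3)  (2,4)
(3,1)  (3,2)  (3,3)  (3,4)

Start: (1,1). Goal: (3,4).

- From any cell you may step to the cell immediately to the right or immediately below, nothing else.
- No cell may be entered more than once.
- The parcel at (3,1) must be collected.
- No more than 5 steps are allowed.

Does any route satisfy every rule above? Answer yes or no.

One route that works: (1,1) → (2,1) → (3,1) → (3,2) → (3,3) → (3,4).

yes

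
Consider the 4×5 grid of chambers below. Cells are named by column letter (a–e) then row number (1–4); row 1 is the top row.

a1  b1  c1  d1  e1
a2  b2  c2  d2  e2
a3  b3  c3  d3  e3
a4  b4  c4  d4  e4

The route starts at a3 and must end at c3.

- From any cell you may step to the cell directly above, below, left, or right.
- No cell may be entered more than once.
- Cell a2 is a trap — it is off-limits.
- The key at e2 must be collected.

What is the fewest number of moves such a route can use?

8

Any route passes through e2 somewhere between a3 and c3. Summing Manhattan distances along the two legs (a3 → e2 → c3) gives a lower bound of 5 + 3 = 8 moves.
A route of 8 moves achieves this: a3 → b3 → b2 → c2 → d2 → e2 → e3 → d3 → c3.
Since 8 matches the lower bound, it is optimal.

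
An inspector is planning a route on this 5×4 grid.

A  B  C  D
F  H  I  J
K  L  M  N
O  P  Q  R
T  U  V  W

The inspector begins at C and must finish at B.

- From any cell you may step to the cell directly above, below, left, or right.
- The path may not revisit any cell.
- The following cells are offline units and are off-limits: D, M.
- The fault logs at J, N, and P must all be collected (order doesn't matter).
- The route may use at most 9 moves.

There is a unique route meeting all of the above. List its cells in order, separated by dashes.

C - I - J - N - R - Q - P - L - H - B

The budget equals the shortest possible length, so every move has to be on a shortest route through the required cells.
Route from C: down to I, right to J, 2× down (reaching R), 2× left (reaching P), 3× up (reaching B) — 9 moves in all.
Check: all required cells visited; 9 ≤ 9 moves.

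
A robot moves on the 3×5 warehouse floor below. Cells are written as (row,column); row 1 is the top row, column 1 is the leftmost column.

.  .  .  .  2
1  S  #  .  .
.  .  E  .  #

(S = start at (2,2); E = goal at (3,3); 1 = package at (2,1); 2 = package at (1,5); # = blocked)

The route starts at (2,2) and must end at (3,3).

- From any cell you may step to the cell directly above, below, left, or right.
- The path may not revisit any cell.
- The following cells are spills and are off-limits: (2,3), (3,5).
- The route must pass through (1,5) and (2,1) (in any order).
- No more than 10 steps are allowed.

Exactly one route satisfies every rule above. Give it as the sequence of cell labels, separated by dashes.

The 10-move cap with required stops at (1,5), (2,1) leaves no slack for detours.
Route from (2,2): left to (2,1), up to (1,1), 4× right (reaching (1,5)), down to (2,5), left to (2,4), down to (3,4), left to (3,3) — 10 moves in all.
Check: all required cells visited; 10 ≤ 10 moves.

(2,2) - (2,1) - (1,1) - (1,2) - (1,3) - (1,4) - (1,5) - (2,5) - (2,4) - (3,4) - (3,3)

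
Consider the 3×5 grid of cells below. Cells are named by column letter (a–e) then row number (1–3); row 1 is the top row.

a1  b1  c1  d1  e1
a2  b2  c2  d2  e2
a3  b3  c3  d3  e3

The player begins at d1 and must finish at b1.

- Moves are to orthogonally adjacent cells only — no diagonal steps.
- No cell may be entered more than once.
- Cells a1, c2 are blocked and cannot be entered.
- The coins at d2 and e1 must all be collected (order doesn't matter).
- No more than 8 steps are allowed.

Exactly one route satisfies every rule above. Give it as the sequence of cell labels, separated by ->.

d1 -> e1 -> e2 -> d2 -> d3 -> c3 -> b3 -> b2 -> b1

The 8-move cap with required stops at d2, e1 leaves no slack for detours.
Route from d1: right 1 to e1, down 1 to e2, left 1 to d2, down 1 to d3, left 2 to b3, up 2 to b1 — 8 moves in all.
Check: all required cells visited; 8 ≤ 8 moves.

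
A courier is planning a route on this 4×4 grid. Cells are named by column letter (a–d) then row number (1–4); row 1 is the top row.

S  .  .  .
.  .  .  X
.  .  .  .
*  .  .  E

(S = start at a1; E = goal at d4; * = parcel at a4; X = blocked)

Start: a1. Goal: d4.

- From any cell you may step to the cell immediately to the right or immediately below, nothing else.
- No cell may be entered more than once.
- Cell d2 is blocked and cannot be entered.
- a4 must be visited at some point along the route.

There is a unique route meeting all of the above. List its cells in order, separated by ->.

a1 -> a2 -> a3 -> a4 -> b4 -> c4 -> d4

Moves only go right or down, so the column and row indices never decrease.
Route from a1: 3× down (reaching a4), 3× right (reaching d4) — 6 moves in all.
Check: all required cells visited.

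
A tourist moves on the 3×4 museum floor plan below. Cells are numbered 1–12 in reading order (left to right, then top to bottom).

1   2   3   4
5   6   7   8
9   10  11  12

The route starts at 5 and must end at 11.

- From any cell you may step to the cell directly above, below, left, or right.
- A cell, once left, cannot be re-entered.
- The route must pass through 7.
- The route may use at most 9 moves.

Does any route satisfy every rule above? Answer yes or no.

yes

One route that works: 5 → 6 → 7 → 11.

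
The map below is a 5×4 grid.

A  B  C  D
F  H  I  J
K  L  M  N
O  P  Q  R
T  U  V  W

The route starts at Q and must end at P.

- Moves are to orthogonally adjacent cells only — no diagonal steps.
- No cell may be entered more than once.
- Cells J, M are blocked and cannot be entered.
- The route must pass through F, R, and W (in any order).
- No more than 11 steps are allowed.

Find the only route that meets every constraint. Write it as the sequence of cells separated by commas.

Q, R, W, V, U, T, O, K, F, H, L, P

The 11-move cap with required stops at F, R, W leaves no slack for detours.
Route from Q: right to R, down to W, 3× left (reaching T), 3× up (reaching F), right to H, 2× down (reaching P) — 11 moves in all.
Check: all required cells visited; 11 ≤ 11 moves.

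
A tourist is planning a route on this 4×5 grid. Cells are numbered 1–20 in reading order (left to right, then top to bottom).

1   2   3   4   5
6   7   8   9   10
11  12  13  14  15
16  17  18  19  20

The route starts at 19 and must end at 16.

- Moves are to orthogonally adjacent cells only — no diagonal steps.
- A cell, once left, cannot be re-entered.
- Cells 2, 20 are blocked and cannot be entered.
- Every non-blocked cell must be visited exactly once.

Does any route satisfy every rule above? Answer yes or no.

no

Cell 1 has only one open neighbour but is neither the start nor the goal, so a Hamiltonian route would have to both enter and leave it through the same neighbour — impossible without revisiting.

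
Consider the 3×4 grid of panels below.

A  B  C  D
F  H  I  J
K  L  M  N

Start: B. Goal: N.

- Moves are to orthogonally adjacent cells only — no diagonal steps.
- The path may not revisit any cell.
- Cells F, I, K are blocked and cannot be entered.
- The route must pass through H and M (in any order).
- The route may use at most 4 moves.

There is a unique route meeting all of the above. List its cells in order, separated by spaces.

B H L M N

The budget equals the shortest possible length, so every move has to be on a shortest route through the required cells.
Route from B: down 2 to L, right 2 to N — 4 moves in all.
Check: all required cells visited; 4 ≤ 4 moves.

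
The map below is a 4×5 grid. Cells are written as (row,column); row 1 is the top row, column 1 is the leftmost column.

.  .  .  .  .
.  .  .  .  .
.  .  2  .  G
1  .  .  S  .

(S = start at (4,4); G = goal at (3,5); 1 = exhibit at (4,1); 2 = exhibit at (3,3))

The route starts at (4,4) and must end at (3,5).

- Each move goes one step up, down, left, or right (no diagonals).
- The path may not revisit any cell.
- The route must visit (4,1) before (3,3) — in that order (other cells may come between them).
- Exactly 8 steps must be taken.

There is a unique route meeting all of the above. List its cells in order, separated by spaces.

The waypoints must appear in the order (4,1), (3,3), with no cell reused.
Route from (4,4): 3× left (reaching (4,1)), up to (3,1), 4× right (reaching (3,5)) — 8 moves in all.
Check: order respected (1 at step 3, 2 at step 6); 8 moves as required.

(4,4) (4,3) (4,2) (4,1) (3,1) (3,2) (3,3) (3,4) (3,5)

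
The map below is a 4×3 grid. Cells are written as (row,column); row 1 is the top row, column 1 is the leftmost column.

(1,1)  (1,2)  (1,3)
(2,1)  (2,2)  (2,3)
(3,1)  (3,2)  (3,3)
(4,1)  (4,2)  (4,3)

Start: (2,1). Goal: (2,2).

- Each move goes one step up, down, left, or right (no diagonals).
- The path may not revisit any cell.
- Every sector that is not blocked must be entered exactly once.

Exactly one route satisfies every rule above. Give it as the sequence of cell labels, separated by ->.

(2,1) -> (1,1) -> (1,2) -> (1,3) -> (2,3) -> (3,3) -> (4,3) -> (4,2) -> (4,1) -> (3,1) -> (3,2) -> (2,2)

Need to visit all 12 open cells exactly once, starting at (2,1) and ending at (2,2).
Cell (1,3) has only two open neighbours ((2,3) and (1,2)), so the path must pass straight through it: one of those is the cell it's entered from and the other is where it exits.
Route from (2,1): up 1 to (1,1), right 2 to (1,3), down 3 to (4,3), left 2 to (4,1), up 1 to (3,1), right 1 to (3,2), up 1 to (2,2) — 11 moves in all.
Check: all 12 open cells covered.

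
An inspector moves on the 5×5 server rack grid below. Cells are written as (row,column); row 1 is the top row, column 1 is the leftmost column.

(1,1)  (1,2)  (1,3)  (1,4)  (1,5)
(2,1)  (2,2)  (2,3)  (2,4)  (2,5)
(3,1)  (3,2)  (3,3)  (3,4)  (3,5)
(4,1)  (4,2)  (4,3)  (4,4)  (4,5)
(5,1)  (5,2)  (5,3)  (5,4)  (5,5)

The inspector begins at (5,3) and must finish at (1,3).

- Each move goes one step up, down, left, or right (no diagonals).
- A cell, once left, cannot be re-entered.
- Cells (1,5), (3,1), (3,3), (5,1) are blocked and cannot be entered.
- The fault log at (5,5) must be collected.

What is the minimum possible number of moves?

8

Any route passes through (5,5) somewhere between (5,3) and (1,3). Summing Manhattan distances along the two legs ((5,3) → (5,5) → (1,3)) gives a lower bound of 2 + 6 = 8 moves.
A route of 8 moves achieves this: (5,3) → (5,4) → (5,5) → (4,5) → (3,5) → (2,5) → (2,4) → (1,4) → (1,3).
Since 8 matches the lower bound, it is optimal.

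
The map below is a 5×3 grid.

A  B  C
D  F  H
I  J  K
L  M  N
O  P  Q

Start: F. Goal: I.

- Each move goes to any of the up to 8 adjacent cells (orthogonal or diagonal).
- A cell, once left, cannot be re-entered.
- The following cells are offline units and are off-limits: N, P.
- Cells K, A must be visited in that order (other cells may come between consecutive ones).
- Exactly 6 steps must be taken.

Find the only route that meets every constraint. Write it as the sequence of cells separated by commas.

The waypoints must appear in the order K, A, with no cell reused.
Route from F: down-right 1 to K, up 1 to H, up-left 1 to B, left 1 to A, down 2 to I — 6 moves in all.
Check: order respected (K at step 1, A at step 4); 6 moves as required.

F, K, H, B, A, D, I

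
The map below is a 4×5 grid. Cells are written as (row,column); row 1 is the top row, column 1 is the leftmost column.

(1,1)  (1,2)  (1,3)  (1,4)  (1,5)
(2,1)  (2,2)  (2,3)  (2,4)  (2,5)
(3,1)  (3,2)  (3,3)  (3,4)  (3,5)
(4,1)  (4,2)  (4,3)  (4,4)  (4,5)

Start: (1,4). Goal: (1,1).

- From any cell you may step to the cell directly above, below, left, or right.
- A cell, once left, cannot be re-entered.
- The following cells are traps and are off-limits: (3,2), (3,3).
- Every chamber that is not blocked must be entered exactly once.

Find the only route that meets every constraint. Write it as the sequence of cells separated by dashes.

Need to visit all 18 open cells exactly once, starting at (1,4) and ending at (1,1).
Cell (4,3) has only two open neighbours ((4,2) and (4,4)), so the path must pass straight through it: one of those is the cell it's entered from and the other is where it exits.
Route from (1,4): right 1 to (1,5), down 1 to (2,5), left 1 to (2,4), down 1 to (3,4), right 1 to (3,5), down 1 to (4,5), left 4 to (4,1), up 2 to (2,1), right 2 to (2,3), up 1 to (1,3), left 2 to (1,1) — 17 moves in all.
Check: all 18 open cells covered.

(1,4) - (1,5) - (2,5) - (2,4) - (3,4) - (3,5) - (4,5) - (4,4) - (4,3) - (4,2) - (4,1) - (3,1) - (2,1) - (2,2) - (2,3) - (1,3) - (1,2) - (1,1)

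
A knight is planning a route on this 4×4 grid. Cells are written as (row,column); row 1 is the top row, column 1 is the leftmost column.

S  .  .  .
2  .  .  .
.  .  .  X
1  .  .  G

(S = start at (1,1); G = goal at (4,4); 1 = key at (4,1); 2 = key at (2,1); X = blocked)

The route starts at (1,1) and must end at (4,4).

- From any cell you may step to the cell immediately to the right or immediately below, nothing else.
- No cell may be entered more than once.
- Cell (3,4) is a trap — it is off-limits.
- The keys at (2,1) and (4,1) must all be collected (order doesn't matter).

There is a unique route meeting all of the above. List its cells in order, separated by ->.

(1,1) -> (2,1) -> (3,1) -> (4,1) -> (4,2) -> (4,3) -> (4,4)

Moves only go right or down, so the column and row indices never decrease.
Route from (1,1): down 3 to (4,1), right 3 to (4,4) — 6 moves in all.
Check: all required cells visited.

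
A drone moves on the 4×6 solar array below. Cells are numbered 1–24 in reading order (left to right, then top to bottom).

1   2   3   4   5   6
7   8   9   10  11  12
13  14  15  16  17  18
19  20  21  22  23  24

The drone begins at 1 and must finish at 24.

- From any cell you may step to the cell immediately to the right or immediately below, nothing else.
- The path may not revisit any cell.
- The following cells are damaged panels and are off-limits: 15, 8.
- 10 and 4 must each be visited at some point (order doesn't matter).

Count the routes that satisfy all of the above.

6

A right/down-only route from 1 to 24 makes exactly 3 down-moves and 5 right-moves in some order.
With no other constraints that would be C(8,3) = 56 routes.
A monotone route can only reach the required cells in the order 4, 10, so split there and multiply the segment counts (each segment already excludes blocked cells): 1→4: 1; 4→10: 1; 10→24: 6; product = 6.
That gives 6 routes.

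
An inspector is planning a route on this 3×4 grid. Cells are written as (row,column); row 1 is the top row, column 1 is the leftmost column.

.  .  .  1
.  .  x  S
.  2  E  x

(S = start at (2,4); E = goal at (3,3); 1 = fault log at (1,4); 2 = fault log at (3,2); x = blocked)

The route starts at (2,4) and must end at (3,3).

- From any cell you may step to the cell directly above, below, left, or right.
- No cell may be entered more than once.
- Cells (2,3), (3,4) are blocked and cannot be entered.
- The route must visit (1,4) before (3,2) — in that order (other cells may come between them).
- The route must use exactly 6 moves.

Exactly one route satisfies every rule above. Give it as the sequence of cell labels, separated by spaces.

(2,4) (1,4) (1,3) (1,2) (2,2) (3,2) (3,3)

The waypoints must appear in the order (1,4), (3,2), with no cell reused.
Route from (2,4): up 1 to (1,4), left 2 to (1,2), down 2 to (3,2), right 1 to (3,3) — 6 moves in all.
Check: order respected (1 at step 1, 2 at step 5); 6 moves as required.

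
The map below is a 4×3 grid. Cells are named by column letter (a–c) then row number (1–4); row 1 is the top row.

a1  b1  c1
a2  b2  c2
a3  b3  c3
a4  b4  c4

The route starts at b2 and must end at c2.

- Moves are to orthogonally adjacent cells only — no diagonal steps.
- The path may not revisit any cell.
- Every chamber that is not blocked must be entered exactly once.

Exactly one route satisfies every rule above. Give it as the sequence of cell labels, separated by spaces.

Need to visit all 12 open cells exactly once, starting at b2 and ending at c2.
Cell c4 has only two open neighbours (c3 and b4), so the path must pass straight through it: one of those is the cell it's entered from and the other is where it exits.
Route from b2: down 1 to b3, right 1 to c3, down 1 to c4, left 2 to a4, up 3 to a1, right 2 to c1, down 1 to c2 — 11 moves in all.
Check: all 12 open cells covered.

b2 b3 c3 c4 b4 a4 a3 a2 a1 b1 c1 c2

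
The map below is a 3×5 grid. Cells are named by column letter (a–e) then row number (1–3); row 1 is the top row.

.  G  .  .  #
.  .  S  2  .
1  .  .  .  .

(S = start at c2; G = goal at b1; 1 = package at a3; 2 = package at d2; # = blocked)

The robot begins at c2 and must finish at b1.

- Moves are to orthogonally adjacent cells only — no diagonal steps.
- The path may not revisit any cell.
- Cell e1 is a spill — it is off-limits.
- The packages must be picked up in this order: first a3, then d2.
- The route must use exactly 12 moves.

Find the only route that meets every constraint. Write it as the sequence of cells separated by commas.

The waypoints must appear in the order a3, d2, with no cell reused.
Route from c2: left 2 to a2, down 1 to a3, right 4 to e3, up 1 to e2, left 1 to d2, up 1 to d1, left 2 to b1 — 12 moves in all.
Check: order respected (1 at step 3, 2 at step 9); 12 moves as required.

c2, b2, a2, a3, b3, c3, d3, e3, e2, d2, d1, c1, b1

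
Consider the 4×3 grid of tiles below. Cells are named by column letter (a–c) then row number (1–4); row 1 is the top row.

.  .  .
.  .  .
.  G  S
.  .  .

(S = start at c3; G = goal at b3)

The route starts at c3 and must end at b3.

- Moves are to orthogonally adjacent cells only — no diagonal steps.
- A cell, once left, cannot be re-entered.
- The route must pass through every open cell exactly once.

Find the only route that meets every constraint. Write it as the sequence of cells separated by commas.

c3, c4, b4, a4, a3, a2, a1, b1, c1, c2, b2, b3

Need to visit all 12 open cells exactly once, starting at c3 and ending at b3.
Cell a1 has only two open neighbours (a2 and b1), so the path must pass straight through it: one of those is the cell it's entered from and the other is where it exits.
Route from c3: down 1 to c4, left 2 to a4, up 3 to a1, right 2 to c1, down 1 to c2, left 1 to b2, down 1 to b3 — 11 moves in all.
Check: all 12 open cells covered.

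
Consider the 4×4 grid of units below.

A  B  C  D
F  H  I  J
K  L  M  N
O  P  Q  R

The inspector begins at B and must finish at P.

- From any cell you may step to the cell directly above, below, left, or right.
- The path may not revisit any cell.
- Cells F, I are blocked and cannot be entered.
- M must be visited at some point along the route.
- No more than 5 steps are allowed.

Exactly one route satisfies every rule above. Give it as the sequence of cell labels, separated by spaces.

B H L M Q P

The budget equals the shortest possible length, so every move has to be on a shortest route through the required cells.
Route from B: 2× down (reaching L), right to M, down to Q, left to P — 5 moves in all.
Check: all required cells visited; 5 ≤ 5 moves.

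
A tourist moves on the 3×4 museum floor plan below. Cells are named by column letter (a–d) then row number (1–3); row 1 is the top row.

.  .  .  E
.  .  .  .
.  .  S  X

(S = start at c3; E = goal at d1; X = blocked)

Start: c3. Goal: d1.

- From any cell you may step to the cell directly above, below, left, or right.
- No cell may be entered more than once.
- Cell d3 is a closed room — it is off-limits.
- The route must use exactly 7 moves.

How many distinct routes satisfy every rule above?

7

Need simple routes of exactly 7 moves from c3 to d1 (Manhattan distance 3, so 2 moves are spent on a detour and 2 undoing it).
Enumerating: c3 c2 b2 a2 a1 b1 c1 d1 | c3 b3 b2 b1 c1 c2 d2 d1 | c3 b3 b2 a2 a1 b1 c1 d1 | c3 b3 a3 a2 a1 b1 c1 d1 | c3 b3 a3 a2 b2 b1 c1 d1 | c3 b3 a3 a2 b2 c2 c1 d1 | c3 b3 a3 a2 b2 c2 d2 d1.
That gives 7 routes.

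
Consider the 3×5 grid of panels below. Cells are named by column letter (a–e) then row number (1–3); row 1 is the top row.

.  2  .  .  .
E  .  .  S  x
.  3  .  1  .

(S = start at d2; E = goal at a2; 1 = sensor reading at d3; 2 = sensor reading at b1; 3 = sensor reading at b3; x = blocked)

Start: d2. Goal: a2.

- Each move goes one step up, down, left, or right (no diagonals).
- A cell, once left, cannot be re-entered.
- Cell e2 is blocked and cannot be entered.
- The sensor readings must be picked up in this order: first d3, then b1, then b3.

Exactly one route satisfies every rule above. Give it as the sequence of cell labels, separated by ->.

The waypoints must appear in the order d3, b1, b3, with no cell reused.
Route from d2: down to d3, left to c3, 2× up (reaching c1), left to b1, 2× down (reaching b3), left to a3, up to a2 — 9 moves in all.
Check: order respected (1 at step 1, 2 at step 5, 3 at step 7).

d2 -> d3 -> c3 -> c2 -> c1 -> b1 -> b2 -> b3 -> a3 -> a2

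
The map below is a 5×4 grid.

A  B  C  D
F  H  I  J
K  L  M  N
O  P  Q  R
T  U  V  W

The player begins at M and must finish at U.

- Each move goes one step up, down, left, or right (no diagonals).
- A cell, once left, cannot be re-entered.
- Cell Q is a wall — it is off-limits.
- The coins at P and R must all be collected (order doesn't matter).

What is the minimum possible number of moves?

13

Any route passes through P and R in some order between M and U. Summing Manhattan distances along each leg and taking the cheapest ordering (M → R → P → U) gives a lower bound of 2 + 2 + 1 = 5 moves.
That bound ignores the blocked cells. Measuring each leg by the fewest moves that actually steer around them (M→R: 2; R→P: 4; P→U: 1) raises the lower bound to 7.
The shortest route satisfying every rule uses 13 moves: M → L → P → O → K → F → H → I → J → N → R → W → V → U.
The bound of 7 isn't tight here; checking systematically, no route of length 7 through 12 satisfies every constraint (on a 4-connected grid the length of any start-to-goal walk has the same parity as the Manhattan bound, so only lengths 7, 9, 11, … need checking), so 13 is the minimum.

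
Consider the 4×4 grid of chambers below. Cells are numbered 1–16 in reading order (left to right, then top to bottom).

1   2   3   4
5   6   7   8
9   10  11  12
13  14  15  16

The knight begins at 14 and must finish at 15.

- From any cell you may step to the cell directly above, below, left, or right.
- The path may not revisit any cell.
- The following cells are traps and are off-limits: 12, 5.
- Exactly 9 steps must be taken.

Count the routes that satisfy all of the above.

2

Need simple routes of exactly 9 moves from 14 to 15 (Manhattan distance 1, so 4 moves are spent on a detour and 4 undoing it).
Enumerating: 14 10 6 2 3 4 8 7 11 15 | 14 13 9 10 6 2 3 7 11 15.
That gives 2 routes.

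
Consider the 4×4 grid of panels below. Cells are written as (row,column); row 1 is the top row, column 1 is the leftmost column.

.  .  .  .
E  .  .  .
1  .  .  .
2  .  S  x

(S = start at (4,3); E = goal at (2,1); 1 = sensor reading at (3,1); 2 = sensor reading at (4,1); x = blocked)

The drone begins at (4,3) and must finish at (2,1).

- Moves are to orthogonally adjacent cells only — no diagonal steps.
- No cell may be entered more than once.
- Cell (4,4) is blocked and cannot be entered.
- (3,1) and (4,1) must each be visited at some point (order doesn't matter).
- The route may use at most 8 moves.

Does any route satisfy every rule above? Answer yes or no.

yes

One route that works: (4,3) → (4,2) → (4,1) → (3,1) → (2,1).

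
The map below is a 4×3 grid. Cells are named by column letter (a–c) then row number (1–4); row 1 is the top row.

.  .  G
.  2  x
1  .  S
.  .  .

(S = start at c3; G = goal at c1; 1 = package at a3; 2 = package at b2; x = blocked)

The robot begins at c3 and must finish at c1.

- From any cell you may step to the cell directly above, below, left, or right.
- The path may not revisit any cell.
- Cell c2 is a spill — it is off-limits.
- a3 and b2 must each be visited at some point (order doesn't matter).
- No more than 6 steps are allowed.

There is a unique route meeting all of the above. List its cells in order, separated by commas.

c3, b3, a3, a2, b2, b1, c1

Any route must reach a3 and b2 and still end at c1 within 6 moves, so the order of the required stops is forced.
Route from c3: 2× left (reaching a3), up to a2, right to b2, up to b1, right to c1 — 6 moves in all.
Check: all required cells visited; 6 ≤ 6 moves.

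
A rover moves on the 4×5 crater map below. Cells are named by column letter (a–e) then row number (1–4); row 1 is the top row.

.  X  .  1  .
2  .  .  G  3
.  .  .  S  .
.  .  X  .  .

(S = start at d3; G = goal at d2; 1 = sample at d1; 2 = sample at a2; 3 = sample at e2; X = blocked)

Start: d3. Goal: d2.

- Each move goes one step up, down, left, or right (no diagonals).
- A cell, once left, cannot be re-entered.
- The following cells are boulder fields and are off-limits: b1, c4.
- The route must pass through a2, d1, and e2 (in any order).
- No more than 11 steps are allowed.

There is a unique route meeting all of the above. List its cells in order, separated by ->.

The budget equals the shortest possible length, so every move has to be on a shortest route through the required cells.
Route from d3: left 3 to a3, up 1 to a2, right 2 to c2, up 1 to c1, right 2 to e1, down 1 to e2, left 1 to d2 — 11 moves in all.
Check: all required cells visited; 11 ≤ 11 moves.

d3 -> c3 -> b3 -> a3 -> a2 -> b2 -> c2 -> c1 -> d1 -> e1 -> e2 -> d2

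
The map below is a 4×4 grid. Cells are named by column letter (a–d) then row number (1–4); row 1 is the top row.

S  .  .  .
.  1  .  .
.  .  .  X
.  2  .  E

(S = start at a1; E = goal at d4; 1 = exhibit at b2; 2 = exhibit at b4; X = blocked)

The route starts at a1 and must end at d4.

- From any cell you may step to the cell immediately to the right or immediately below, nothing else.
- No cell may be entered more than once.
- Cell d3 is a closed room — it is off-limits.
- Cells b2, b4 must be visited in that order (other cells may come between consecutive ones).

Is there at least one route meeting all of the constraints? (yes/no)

yes

One route that works: a1 → a2 → b2 → b3 → b4 → c4 → d4.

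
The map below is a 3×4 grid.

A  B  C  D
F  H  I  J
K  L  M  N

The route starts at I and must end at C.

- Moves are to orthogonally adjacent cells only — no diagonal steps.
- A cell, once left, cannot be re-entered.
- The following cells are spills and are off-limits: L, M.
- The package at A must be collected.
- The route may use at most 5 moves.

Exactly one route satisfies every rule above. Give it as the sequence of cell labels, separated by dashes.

The budget equals the shortest possible length, so every move has to be on a shortest route through the required cells.
Route from I: left 2 to F, up 1 to A, right 2 to C — 5 moves in all.
Check: all required cells visited; 5 ≤ 5 moves.

I - H - F - A - B - C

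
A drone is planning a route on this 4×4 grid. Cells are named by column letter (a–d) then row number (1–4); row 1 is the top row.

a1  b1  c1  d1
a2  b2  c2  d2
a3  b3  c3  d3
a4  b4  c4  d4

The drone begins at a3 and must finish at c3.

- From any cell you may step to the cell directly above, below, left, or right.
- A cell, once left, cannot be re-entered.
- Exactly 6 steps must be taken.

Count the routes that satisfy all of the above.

Need simple routes of exactly 6 moves from a3 to c3 (Manhattan distance 2, so 2 moves are spent on a detour and 2 undoing it).
Branch systematically from the start, pruning whenever the remaining move budget drops below the Manhattan distance to c3 or differs from it in parity. Grouping the completions by first move — via a2: 6; via a4: 2; via b3: 3 — and summing: 6 + 2 + 3 = 11.
That gives 11 routes.

11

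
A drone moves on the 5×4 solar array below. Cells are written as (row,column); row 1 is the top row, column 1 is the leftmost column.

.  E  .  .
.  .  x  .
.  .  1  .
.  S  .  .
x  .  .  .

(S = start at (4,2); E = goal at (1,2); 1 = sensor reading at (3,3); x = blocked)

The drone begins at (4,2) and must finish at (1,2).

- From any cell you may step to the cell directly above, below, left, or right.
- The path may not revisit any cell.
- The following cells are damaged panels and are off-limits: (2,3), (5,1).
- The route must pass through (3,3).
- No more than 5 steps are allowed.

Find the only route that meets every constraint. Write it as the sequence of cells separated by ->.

The 5-move cap with required stops at (3,3) leaves no slack for detours.
Route from (4,2): right to (4,3), up to (3,3), left to (3,2), 2× up (reaching (1,2)) — 5 moves in all.
Check: all required cells visited; 5 ≤ 5 moves.

(4,2) -> (4,3) -> (3,3) -> (3,2) -> (2,2) -> (1,2)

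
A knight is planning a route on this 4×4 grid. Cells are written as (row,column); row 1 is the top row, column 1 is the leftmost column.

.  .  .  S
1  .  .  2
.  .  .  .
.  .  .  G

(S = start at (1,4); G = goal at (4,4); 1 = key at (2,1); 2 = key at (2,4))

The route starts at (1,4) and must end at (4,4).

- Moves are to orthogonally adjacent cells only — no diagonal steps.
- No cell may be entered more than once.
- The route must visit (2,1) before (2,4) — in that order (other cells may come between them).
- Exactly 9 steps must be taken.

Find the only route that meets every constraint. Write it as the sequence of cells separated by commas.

(1,4), (1,3), (1,2), (1,1), (2,1), (2,2), (2,3), (2,4), (3,4), (4,4)

The waypoints must appear in the order (2,1), (2,4), with no cell reused.
Route from (1,4): 3× left (reaching (1,1)), down to (2,1), 3× right (reaching (2,4)), 2× down (reaching (4,4)) — 9 moves in all.
Check: order respected (1 at step 4, 2 at step 7); 9 moves as required.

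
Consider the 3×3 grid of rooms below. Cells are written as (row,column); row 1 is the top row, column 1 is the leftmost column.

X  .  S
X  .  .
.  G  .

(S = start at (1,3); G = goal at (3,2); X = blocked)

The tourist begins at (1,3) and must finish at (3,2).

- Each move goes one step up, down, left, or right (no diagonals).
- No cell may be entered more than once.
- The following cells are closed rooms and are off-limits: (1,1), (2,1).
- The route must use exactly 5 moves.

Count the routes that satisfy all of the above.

Need simple routes of exactly 5 moves from (1,3) to (3,2) (Manhattan distance 3, so 1 moves are spent on a detour and 1 undoing it).
Enumerating: (1,3) (1,2) (2,2) (2,3) (3,3) (3,2).
That gives 1 route.

1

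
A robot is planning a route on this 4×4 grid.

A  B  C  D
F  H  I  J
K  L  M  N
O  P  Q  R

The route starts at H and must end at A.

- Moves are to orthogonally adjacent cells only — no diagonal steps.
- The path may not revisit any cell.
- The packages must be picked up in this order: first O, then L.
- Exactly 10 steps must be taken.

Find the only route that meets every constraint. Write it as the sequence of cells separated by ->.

H -> F -> K -> O -> P -> L -> M -> I -> C -> B -> A

The waypoints must appear in the order O, L, with no cell reused.
Route from H: left 1 to F, down 2 to O, right 1 to P, up 1 to L, right 1 to M, up 2 to C, left 2 to A — 10 moves in all.
Check: order respected (O at step 3, L at step 5); 10 moves as required.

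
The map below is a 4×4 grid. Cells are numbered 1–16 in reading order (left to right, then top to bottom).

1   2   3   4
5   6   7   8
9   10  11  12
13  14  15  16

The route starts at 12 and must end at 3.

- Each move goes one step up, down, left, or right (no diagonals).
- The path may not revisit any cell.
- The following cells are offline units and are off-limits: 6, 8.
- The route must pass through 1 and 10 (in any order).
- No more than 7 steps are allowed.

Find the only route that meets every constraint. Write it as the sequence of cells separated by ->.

12 -> 11 -> 10 -> 9 -> 5 -> 1 -> 2 -> 3

The 7-move cap with required stops at 1, 10 leaves no slack for detours.
Route from 12: 3× left (reaching 9), 2× up (reaching 1), 2× right (reaching 3) — 7 moves in all.
Check: all required cells visited; 7 ≤ 7 moves.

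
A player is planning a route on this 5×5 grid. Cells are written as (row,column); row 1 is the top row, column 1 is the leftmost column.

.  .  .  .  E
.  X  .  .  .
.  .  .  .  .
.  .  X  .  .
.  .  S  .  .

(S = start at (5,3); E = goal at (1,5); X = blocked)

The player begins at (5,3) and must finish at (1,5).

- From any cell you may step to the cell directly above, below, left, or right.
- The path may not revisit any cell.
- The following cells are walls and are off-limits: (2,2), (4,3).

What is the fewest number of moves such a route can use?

6

The Manhattan distance from (5,3) to (1,5) is |5−1| + |3−5| = 6, so at least 6 moves are needed.
A route of 6 moves achieves this: (5,3) → (5,4) → (4,4) → (3,4) → (2,4) → (1,4) → (1,5).
Since 6 matches the lower bound, it is optimal.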